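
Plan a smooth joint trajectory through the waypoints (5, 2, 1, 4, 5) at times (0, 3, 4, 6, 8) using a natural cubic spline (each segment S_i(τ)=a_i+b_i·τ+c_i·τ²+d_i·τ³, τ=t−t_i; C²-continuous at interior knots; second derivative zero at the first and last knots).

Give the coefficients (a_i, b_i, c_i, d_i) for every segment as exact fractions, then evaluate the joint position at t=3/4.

  seg 0: a=5 b=-139/172 c=0 d=-11/516
  seg 1: a=2 b=-119/86 c=-33/172 d=99/172
  seg 2: a=1 b=-7/172 c=66/43 d=-263/688
  seg 3: a=4 b=65/43 c=-261/344 d=87/688
S(3/4) = 48269/11008

Δ: Δ0=-1, Δ1=-1, Δ2=3/2, Δ3=1/2
row 1: diag=8, rhs=0; c'=1/8, d'=0
row 2: denom=6−1·1/8=47/8; d'=(15−1·0)/(47/8)=120/47
row 3: denom=8−2·16/47=344/47; d'=(-6−2·120/47)/(344/47)=-261/172
back: M3=-261/172
back: M2=120/47−16/47·-261/172=132/43
back: M1=0−1/8·132/43=-33/86
M: M0=0, M1=-33/86, M2=132/43, M3=-261/172, M4=0
seg 0: a=5, c=M0/2=0, d=(M1−M0)/(6·3)=-11/516, b=Δ0−h0·(2M0+M1)/6=-139/172
seg 1: a=2, c=M1/2=-33/172, d=(M2−M1)/(6·1)=99/172, b=Δ1−h1·(2M1+M2)/6=-119/86
seg 2: a=1, c=M2/2=66/43, d=(M3−M2)/(6·2)=-263/688, b=Δ2−h2·(2M2+M3)/6=-7/172
seg 3: a=4, c=M3/2=-261/344, d=(M4−M3)/(6·2)=87/688, b=Δ3−h3·(2M3+M4)/6=65/43
t_q=3/4 → seg 0, τ=3/4; S=5+-139/172·τ+0·τ²+-11/516·τ³=48269/11008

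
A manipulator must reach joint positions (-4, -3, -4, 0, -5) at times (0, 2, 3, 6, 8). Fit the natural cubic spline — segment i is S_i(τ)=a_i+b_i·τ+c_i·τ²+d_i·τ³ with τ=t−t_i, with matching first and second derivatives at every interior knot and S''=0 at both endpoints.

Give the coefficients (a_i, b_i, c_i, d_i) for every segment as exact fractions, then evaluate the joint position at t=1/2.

Δ: Δ0=1/2, Δ1=-1, Δ2=4/3, Δ3=-5/2
row 1: diag=6, rhs=-9; c'=1/6, d'=-3/2
row 2: denom=8−1·1/6=47/6; d'=(14−1·-3/2)/(47/6)=93/47
row 3: denom=10−3·18/47=416/47; d'=(-23−3·93/47)/(416/47)=-85/26
back: M3=-85/26
back: M2=93/47−18/47·-85/26=42/13
back: M1=-3/2−1/6·42/13=-53/26
M: M0=0, M1=-53/26, M2=42/13, M3=-85/26, M4=0
seg 0: a=-4, c=M0/2=0, d=(M1−M0)/(6·2)=-53/312, b=Δ0−h0·(2M0+M1)/6=46/39
seg 1: a=-3, c=M1/2=-53/52, d=(M2−M1)/(6·1)=137/156, b=Δ1−h1·(2M1+M2)/6=-67/78
seg 2: a=-4, c=M2/2=21/13, d=(M3−M2)/(6·3)=-13/36, b=Δ2−h2·(2M2+M3)/6=-41/156
seg 3: a=0, c=M3/2=-85/52, d=(M4−M3)/(6·2)=85/312, b=Δ3−h3·(2M3+M4)/6=-25/78
t_q=1/2 → seg 0, τ=1/2; S=-4+46/39·τ+0·τ²+-53/312·τ³=-2855/832

  seg 0: a=-4 b=46/39 c=0 d=-53/312
  seg 1: a=-3 b=-67/78 c=-53/52 d=137/156
  seg 2: a=-4 b=-41/156 c=21/13 d=-13/36
  seg 3: a=0 b=-25/78 c=-85/52 d=85/312
S(1/2) = -2855/832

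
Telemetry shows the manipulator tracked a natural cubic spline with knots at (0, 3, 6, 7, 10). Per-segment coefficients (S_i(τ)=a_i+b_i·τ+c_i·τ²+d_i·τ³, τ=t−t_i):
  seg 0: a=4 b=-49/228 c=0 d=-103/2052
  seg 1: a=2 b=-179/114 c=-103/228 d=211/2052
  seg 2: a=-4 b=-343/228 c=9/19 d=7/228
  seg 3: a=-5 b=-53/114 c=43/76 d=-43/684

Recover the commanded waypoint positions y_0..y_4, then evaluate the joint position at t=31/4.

y_0 = S_0(0) = a_0 = 4
y_1 = S_1(0) = a_1 = 2
y_2 = S_2(0) = a_2 = -4
y_3 = S_3(0) = a_3 = -5
y_4 = S_3(3) = -3
t_q=31/4 is in segment 3 (τ=3/4); S_3(τ)=-24597/4864

y_0=4 y_1=2 y_2=-4 y_3=-5 y_4=-3
S(31/4) = -24597/4864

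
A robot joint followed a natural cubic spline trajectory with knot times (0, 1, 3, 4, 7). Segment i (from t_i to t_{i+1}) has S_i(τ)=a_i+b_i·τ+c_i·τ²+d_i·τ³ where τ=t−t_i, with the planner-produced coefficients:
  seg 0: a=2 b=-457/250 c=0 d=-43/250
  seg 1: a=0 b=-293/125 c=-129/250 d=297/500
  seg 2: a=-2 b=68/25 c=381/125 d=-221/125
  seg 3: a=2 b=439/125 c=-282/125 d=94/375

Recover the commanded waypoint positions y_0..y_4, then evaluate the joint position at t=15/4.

y_0 = S_0(0) = a_0 = 2
y_1 = S_1(0) = a_1 = 0
y_2 = S_2(0) = a_2 = -2
y_3 = S_3(0) = a_3 = 2
y_4 = S_3(3) = -1
t_q=15/4 is in segment 2 (τ=3/4); S_2(τ)=8069/8000

y_0=2 y_1=0 y_2=-2 y_3=2 y_4=-1
S(15/4) = 8069/8000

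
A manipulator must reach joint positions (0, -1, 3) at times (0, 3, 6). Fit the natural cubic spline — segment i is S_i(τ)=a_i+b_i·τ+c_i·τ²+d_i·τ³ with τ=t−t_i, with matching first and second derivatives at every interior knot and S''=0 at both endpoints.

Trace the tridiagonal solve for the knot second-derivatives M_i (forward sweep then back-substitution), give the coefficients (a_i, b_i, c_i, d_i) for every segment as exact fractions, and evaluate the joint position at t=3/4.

Δ: Δ0=-1/3, Δ1=4/3
row 1: diag=12, rhs=10; c'=1/4, d'=5/6
back: M1=5/6
M: M0=0, M1=5/6, M2=0
seg 0: a=0, c=M0/2=0, d=(M1−M0)/(6·3)=5/108, b=Δ0−h0·(2M0+M1)/6=-3/4
seg 1: a=-1, c=M1/2=5/12, d=(M2−M1)/(6·3)=-5/108, b=Δ1−h1·(2M1+M2)/6=1/2
t_q=3/4 → seg 0, τ=3/4; S=0+-3/4·τ+0·τ²+5/108·τ³=-139/256

  seg 0: a=0 b=-3/4 c=0 d=5/108
  seg 1: a=-1 b=1/2 c=5/12 d=-5/108
S(3/4) = -139/256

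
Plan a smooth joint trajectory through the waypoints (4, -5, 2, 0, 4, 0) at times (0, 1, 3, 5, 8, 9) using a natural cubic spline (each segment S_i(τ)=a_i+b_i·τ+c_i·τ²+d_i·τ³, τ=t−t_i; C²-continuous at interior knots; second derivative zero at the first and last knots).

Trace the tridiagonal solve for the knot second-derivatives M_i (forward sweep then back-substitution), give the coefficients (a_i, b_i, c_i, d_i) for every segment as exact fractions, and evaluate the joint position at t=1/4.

  seg 0: a=4 b=-101597/8796 c=0 d=22433/8796
  seg 1: a=-5 b=-17149/4398 c=22433/2932 d=-34757/17592
  seg 2: a=2 b=6589/2199 c=-3081/733 d=4849/4398
  seg 3: a=0 b=-1289/2199 c=1768/733 d=-433/733
  seg 4: a=4 b=-4538/2199 c=-2129/733 d=2129/2199
S(1/4) = 216219/187648

Δ: Δ0=-9, Δ1=7/2, Δ2=-1, Δ3=4/3, Δ4=-4
row 1: diag=6, rhs=75; c'=1/3, d'=25/2
row 2: denom=8−2·1/3=22/3; d'=(-27−2·25/2)/(22/3)=-78/11
row 3: denom=10−2·3/11=104/11; d'=(14−2·-78/11)/(104/11)=155/52
row 4: denom=8−3·33/104=733/104; d'=(-32−3·155/52)/(733/104)=-4258/733
back: M4=-4258/733
back: M3=155/52−33/104·-4258/733=3536/733
back: M2=-78/11−3/11·3536/733=-6162/733
back: M1=25/2−1/3·-6162/733=22433/1466
M: M0=0, M1=22433/1466, M2=-6162/733, M3=3536/733, M4=-4258/733, M5=0
seg 0: a=4, c=M0/2=0, d=(M1−M0)/(6·1)=22433/8796, b=Δ0−h0·(2M0+M1)/6=-101597/8796
seg 1: a=-5, c=M1/2=22433/2932, d=(M2−M1)/(6·2)=-34757/17592, b=Δ1−h1·(2M1+M2)/6=-17149/4398
seg 2: a=2, c=M2/2=-3081/733, d=(M3−M2)/(6·2)=4849/4398, b=Δ2−h2·(2M2+M3)/6=6589/2199
seg 3: a=0, c=M3/2=1768/733, d=(M4−M3)/(6·3)=-433/733, b=Δ3−h3·(2M3+M4)/6=-1289/2199
seg 4: a=4, c=M4/2=-2129/733, d=(M5−M4)/(6·1)=2129/2199, b=Δ4−h4·(2M4+M5)/6=-4538/2199
t_q=1/4 → seg 0, τ=1/4; S=4+-101597/8796·τ+0·τ²+22433/8796·τ³=216219/187648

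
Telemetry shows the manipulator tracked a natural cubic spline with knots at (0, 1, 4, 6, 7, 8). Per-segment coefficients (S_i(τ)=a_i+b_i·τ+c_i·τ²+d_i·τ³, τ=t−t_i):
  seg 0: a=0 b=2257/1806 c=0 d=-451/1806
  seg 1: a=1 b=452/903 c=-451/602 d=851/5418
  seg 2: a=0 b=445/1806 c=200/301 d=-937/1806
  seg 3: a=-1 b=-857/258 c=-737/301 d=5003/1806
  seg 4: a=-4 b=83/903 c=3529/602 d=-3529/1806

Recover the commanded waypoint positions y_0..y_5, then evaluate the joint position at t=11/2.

y_0 = S_0(0) = a_0 = 0
y_1 = S_1(0) = a_1 = 1
y_2 = S_2(0) = a_2 = 0
y_3 = S_3(0) = a_3 = -1
y_4 = S_4(0) = a_4 = -4
y_5 = S_4(1) = 0
t_q=11/2 is in segment 2 (τ=3/2); S_2(τ)=547/4816

y_0=0 y_1=1 y_2=0 y_3=-1 y_4=-4 y_5=0
S(11/2) = 547/4816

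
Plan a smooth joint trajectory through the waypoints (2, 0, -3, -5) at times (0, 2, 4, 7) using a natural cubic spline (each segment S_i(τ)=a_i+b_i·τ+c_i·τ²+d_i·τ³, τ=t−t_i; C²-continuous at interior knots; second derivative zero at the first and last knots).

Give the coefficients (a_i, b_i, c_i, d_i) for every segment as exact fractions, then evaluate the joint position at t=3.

Δ: Δ0=-1, Δ1=-3/2, Δ2=-2/3
row 1: diag=8, rhs=-3; c'=1/4, d'=-3/8
row 2: denom=10−2·1/4=19/2; d'=(5−2·-3/8)/(19/2)=23/38
back: M2=23/38
back: M1=-3/8−1/4·23/38=-10/19
M: M0=0, M1=-10/19, M2=23/38, M3=0
seg 0: a=2, c=M0/2=0, d=(M1−M0)/(6·2)=-5/114, b=Δ0−h0·(2M0+M1)/6=-47/57
seg 1: a=0, c=M1/2=-5/19, d=(M2−M1)/(6·2)=43/456, b=Δ1−h1·(2M1+M2)/6=-77/57
seg 2: a=-3, c=M2/2=23/76, d=(M3−M2)/(6·3)=-23/684, b=Δ2−h2·(2M2+M3)/6=-145/114
t_q=3 → seg 1, τ=1; S=0+-77/57·τ+-5/19·τ²+43/456·τ³=-231/152

  seg 0: a=2 b=-47/57 c=0 d=-5/114
  seg 1: a=0 b=-77/57 c=-5/19 d=43/456
  seg 2: a=-3 b=-145/114 c=23/76 d=-23/684
S(3) = -231/152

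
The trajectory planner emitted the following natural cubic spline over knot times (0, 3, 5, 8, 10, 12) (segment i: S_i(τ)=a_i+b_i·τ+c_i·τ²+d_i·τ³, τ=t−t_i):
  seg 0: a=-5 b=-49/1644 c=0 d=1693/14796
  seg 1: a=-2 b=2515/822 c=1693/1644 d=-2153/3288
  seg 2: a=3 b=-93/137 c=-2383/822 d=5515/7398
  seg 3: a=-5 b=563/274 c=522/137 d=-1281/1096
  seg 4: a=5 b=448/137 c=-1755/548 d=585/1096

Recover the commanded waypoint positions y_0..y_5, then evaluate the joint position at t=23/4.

y_0 = S_0(0) = a_0 = -5
y_1 = S_1(0) = a_1 = -2
y_2 = S_2(0) = a_2 = 3
y_3 = S_3(0) = a_3 = -5
y_4 = S_4(0) = a_4 = 5
y_5 = S_4(2) = 3
t_q=23/4 is in segment 2 (τ=3/4); S_2(τ)=20599/17536

y_0=-5 y_1=-2 y_2=3 y_3=-5 y_4=5 y_5=3
S(23/4) = 20599/17536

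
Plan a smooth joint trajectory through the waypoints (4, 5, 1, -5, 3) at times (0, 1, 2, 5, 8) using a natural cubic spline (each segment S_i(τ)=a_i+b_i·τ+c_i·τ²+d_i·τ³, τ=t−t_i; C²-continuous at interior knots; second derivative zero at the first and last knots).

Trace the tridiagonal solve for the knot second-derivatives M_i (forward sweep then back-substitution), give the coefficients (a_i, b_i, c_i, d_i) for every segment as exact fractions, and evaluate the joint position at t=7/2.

Δ: Δ0=1, Δ1=-4, Δ2=-2, Δ3=8/3
row 1: diag=4, rhs=-30; c'=1/4, d'=-15/2
row 2: denom=8−1·1/4=31/4; d'=(12−1·-15/2)/(31/4)=78/31
row 3: denom=12−3·12/31=336/31; d'=(28−3·78/31)/(336/31)=317/168
back: M3=317/168
back: M2=78/31−12/31·317/168=25/14
back: M1=-15/2−1/4·25/14=-445/56
M: M0=0, M1=-445/56, M2=25/14, M3=317/168, M4=0
seg 0: a=4, c=M0/2=0, d=(M1−M0)/(6·1)=-445/336, b=Δ0−h0·(2M0+M1)/6=781/336
seg 1: a=5, c=M1/2=-445/112, d=(M2−M1)/(6·1)=545/336, b=Δ1−h1·(2M1+M2)/6=-277/168
seg 2: a=1, c=M2/2=25/28, d=(M3−M2)/(6·3)=17/3024, b=Δ2−h2·(2M2+M3)/6=-227/48
seg 3: a=-5, c=M3/2=317/336, d=(M4−M3)/(6·3)=-317/3024, b=Δ3−h3·(2M3+M4)/6=131/168
t_q=7/2 → seg 2, τ=3/2; S=1+-227/48·τ+25/28·τ²+17/3024·τ³=-3643/896

  seg 0: a=4 b=781/336 c=0 d=-445/336
  seg 1: a=5 b=-277/168 c=-445/112 d=545/336
  seg 2: a=1 b=-227/48 c=25/28 d=17/3024
  seg 3: a=-5 b=131/168 c=317/336 d=-317/3024
S(7/2) = -3643/896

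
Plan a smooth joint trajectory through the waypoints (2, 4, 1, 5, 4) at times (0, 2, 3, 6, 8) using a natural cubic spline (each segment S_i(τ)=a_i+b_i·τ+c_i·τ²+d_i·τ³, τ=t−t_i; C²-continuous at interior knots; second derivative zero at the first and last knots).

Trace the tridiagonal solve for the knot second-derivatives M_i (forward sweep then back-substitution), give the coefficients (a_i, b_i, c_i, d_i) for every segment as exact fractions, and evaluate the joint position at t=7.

Δ: Δ0=1, Δ1=-3, Δ2=4/3, Δ3=-1/2
row 1: diag=6, rhs=-24; c'=1/6, d'=-4
row 2: denom=8−1·1/6=47/6; d'=(26−1·-4)/(47/6)=180/47
row 3: denom=10−3·18/47=416/47; d'=(-11−3·180/47)/(416/47)=-1057/416
back: M3=-1057/416
back: M2=180/47−18/47·-1057/416=999/208
back: M1=-4−1/6·999/208=-1997/416
M: M0=0, M1=-1997/416, M2=999/208, M3=-1057/416, M4=0
seg 0: a=2, c=M0/2=0, d=(M1−M0)/(6·2)=-1997/4992, b=Δ0−h0·(2M0+M1)/6=3245/1248
seg 1: a=4, c=M1/2=-1997/832, d=(M2−M1)/(6·1)=3995/2496, b=Δ1−h1·(2M1+M2)/6=-1373/624
seg 2: a=1, c=M2/2=999/416, d=(M3−M2)/(6·3)=-235/576, b=Δ2−h2·(2M2+M3)/6=-5489/2496
seg 3: a=5, c=M3/2=-1057/832, d=(M4−M3)/(6·2)=1057/4992, b=Δ3−h3·(2M3+M4)/6=745/624
t_q=7 → seg 3, τ=1; S=5+745/624·τ+-1057/832·τ²+1057/4992·τ³=8545/1664

  seg 0: a=2 b=3245/1248 c=0 d=-1997/4992
  seg 1: a=4 b=-1373/624 c=-1997/832 d=3995/2496
  seg 2: a=1 b=-5489/2496 c=999/416 d=-235/576
  seg 3: a=5 b=745/624 c=-1057/832 d=1057/4992
S(7) = 8545/1664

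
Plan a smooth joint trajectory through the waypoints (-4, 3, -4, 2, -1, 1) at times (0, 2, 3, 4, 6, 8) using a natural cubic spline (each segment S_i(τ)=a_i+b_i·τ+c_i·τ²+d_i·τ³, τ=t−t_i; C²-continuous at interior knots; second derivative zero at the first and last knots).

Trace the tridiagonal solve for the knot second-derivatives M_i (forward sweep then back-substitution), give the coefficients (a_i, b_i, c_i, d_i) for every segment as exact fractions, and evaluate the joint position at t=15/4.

Δ: Δ0=7/2, Δ1=-7, Δ2=6, Δ3=-3/2, Δ4=1
row 1: diag=6, rhs=-63; c'=1/6, d'=-21/2
row 2: denom=4−1·1/6=23/6; d'=(78−1·-21/2)/(23/6)=531/23
row 3: denom=6−1·6/23=132/23; d'=(-45−1·531/23)/(132/23)=-261/22
row 4: denom=8−2·23/66=241/33; d'=(15−2·-261/22)/(241/33)=1278/241
back: M4=1278/241
back: M3=-261/22−23/66·1278/241=-6609/482
back: M2=531/23−6/23·-6609/482=6426/241
back: M1=-21/2−1/6·6426/241=-7203/482
M: M0=0, M1=-7203/482, M2=6426/241, M3=-6609/482, M4=1278/241, M5=0
seg 0: a=-4, c=M0/2=0, d=(M1−M0)/(6·2)=-2401/1928, b=Δ0−h0·(2M0+M1)/6=2044/241
seg 1: a=3, c=M1/2=-7203/964, d=(M2−M1)/(6·1)=6685/964, b=Δ1−h1·(2M1+M2)/6=-3115/482
seg 2: a=-4, c=M2/2=3213/241, d=(M3−M2)/(6·1)=-6487/964, b=Δ2−h2·(2M2+M3)/6=-581/964
seg 3: a=2, c=M3/2=-6609/964, d=(M4−M3)/(6·2)=3055/1928, b=Δ3−h3·(2M3+M4)/6=2831/482
seg 4: a=-1, c=M4/2=639/241, d=(M5−M4)/(6·2)=-213/482, b=Δ4−h4·(2M4+M5)/6=-611/241
t_q=15/4 → seg 2, τ=3/4; S=-4+-581/964·τ+3213/241·τ²+-6487/964·τ³=12851/61696

  seg 0: a=-4 b=2044/241 c=0 d=-2401/1928
  seg 1: a=3 b=-3115/482 c=-7203/964 d=6685/964
  seg 2: a=-4 b=-581/964 c=3213/241 d=-6487/964
  seg 3: a=2 b=2831/482 c=-6609/964 d=3055/1928
  seg 4: a=-1 b=-611/241 c=639/241 d=-213/482
S(15/4) = 12851/61696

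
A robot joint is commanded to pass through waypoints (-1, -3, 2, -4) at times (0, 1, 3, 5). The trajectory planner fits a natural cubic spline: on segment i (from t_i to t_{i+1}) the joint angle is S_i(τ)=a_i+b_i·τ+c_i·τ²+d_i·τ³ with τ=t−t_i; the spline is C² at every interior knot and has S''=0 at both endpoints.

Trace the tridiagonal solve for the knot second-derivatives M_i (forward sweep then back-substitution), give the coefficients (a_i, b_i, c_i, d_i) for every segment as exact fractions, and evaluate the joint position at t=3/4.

  seg 0: a=-1 b=-135/44 c=0 d=47/44
  seg 1: a=-3 b=3/22 c=141/44 d=-89/88
  seg 2: a=2 b=9/11 c=-63/22 d=21/44
S(3/4) = -8027/2816

Δ: Δ0=-2, Δ1=5/2, Δ2=-3
row 1: diag=6, rhs=27; c'=1/3, d'=9/2
row 2: denom=8−2·1/3=22/3; d'=(-33−2·9/2)/(22/3)=-63/11
back: M2=-63/11
back: M1=9/2−1/3·-63/11=141/22
M: M0=0, M1=141/22, M2=-63/11, M3=0
seg 0: a=-1, c=M0/2=0, d=(M1−M0)/(6·1)=47/44, b=Δ0−h0·(2M0+M1)/6=-135/44
seg 1: a=-3, c=M1/2=141/44, d=(M2−M1)/(6·2)=-89/88, b=Δ1−h1·(2M1+M2)/6=3/22
seg 2: a=2, c=M2/2=-63/22, d=(M3−M2)/(6·2)=21/44, b=Δ2−h2·(2M2+M3)/6=9/11
t_q=3/4 → seg 0, τ=3/4; S=-1+-135/44·τ+0·τ²+47/44·τ³=-8027/2816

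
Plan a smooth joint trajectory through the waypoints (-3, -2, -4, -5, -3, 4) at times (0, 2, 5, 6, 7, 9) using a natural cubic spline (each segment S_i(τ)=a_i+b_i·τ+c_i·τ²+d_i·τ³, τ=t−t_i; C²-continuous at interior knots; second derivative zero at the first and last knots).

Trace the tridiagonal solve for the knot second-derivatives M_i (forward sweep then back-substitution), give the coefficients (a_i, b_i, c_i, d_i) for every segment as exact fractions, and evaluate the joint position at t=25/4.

Δ: Δ0=1/2, Δ1=-2/3, Δ2=-1, Δ3=2, Δ4=7/2
row 1: diag=10, rhs=-7; c'=3/10, d'=-7/10
row 2: denom=8−3·3/10=71/10; d'=(-2−3·-7/10)/(71/10)=1/71
row 3: denom=4−1·10/71=274/71; d'=(18−1·1/71)/(274/71)=1277/274
row 4: denom=6−1·71/274=1573/274; d'=(9−1·1277/274)/(1573/274)=1189/1573
back: M4=1189/1573
back: M3=1277/274−71/274·1189/1573=7023/1573
back: M2=1/71−10/71·7023/1573=-967/1573
back: M1=-7/10−3/10·-967/1573=-811/1573
M: M0=0, M1=-811/1573, M2=-967/1573, M3=7023/1573, M4=1189/1573, M5=0
seg 0: a=-3, c=M0/2=0, d=(M1−M0)/(6·2)=-811/18876, b=Δ0−h0·(2M0+M1)/6=6341/9438
seg 1: a=-2, c=M1/2=-811/3146, d=(M2−M1)/(6·3)=-2/363, b=Δ1−h1·(2M1+M2)/6=1475/9438
seg 2: a=-4, c=M2/2=-967/3146, d=(M3−M2)/(6·1)=3995/4719, b=Δ2−h2·(2M2+M3)/6=-14527/9438
seg 3: a=-5, c=M3/2=7023/3146, d=(M4−M3)/(6·1)=-2917/4719, b=Δ3−h3·(2M3+M4)/6=331/858
seg 4: a=-3, c=M4/2=1189/3146, d=(M5−M4)/(6·2)=-1189/18876, b=Δ4−h4·(2M4+M5)/6=28277/9438
t_q=25/4 → seg 3, τ=1/4; S=-5+331/858·τ+7023/3146·τ²+-2917/4719·τ³=-480577/100672

  seg 0: a=-3 b=6341/9438 c=0 d=-811/18876
  seg 1: a=-2 b=1475/9438 c=-811/3146 d=-2/363
  seg 2: a=-4 b=-14527/9438 c=-967/3146 d=3995/4719
  seg 3: a=-5 b=331/858 c=7023/3146 d=-2917/4719
  seg 4: a=-3 b=28277/9438 c=1189/3146 d=-1189/18876
S(25/4) = -480577/100672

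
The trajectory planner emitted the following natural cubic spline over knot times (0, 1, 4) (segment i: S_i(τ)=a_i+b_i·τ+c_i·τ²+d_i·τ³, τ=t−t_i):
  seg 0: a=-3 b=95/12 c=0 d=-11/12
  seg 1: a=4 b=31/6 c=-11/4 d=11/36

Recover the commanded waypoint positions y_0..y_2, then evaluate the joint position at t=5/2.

y_0 = S_0(0) = a_0 = -3
y_1 = S_1(0) = a_1 = 4
y_2 = S_1(3) = 3
t_q=5/2 is in segment 1 (τ=3/2); S_1(τ)=211/32

y_0=-3 y_1=4 y_2=3
S(5/2) = 211/32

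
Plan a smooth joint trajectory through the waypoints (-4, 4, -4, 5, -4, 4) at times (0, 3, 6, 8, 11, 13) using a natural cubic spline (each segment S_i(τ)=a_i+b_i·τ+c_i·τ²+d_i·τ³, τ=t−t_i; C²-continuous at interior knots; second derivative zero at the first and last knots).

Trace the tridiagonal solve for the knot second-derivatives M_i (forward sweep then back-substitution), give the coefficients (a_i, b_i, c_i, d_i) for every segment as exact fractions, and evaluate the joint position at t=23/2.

  seg 0: a=-4 b=10483/2138 c=0 d=-14345/57726
  seg 1: a=4 b=-1931/1069 c=-14345/6414 d=37517/57726
  seg 2: a=-4 b=4965/2138 c=3862/1069 d=-1349/1069
  seg 3: a=5 b=3485/2138 c=-4232/1069 d=15493/19242
  seg 4: a=-4 b=-410/1069 c=7029/2138 d=-2343/4276
S(23/2) = -117619/34208

Δ: Δ0=8/3, Δ1=-8/3, Δ2=9/2, Δ3=-3, Δ4=4
row 1: diag=12, rhs=-32; c'=1/4, d'=-8/3
row 2: denom=10−3·1/4=37/4; d'=(43−3·-8/3)/(37/4)=204/37
row 3: denom=10−2·8/37=354/37; d'=(-45−2·204/37)/(354/37)=-691/118
row 4: denom=10−3·37/118=1069/118; d'=(42−3·-691/118)/(1069/118)=7029/1069
back: M4=7029/1069
back: M3=-691/118−37/118·7029/1069=-8464/1069
back: M2=204/37−8/37·-8464/1069=7724/1069
back: M1=-8/3−1/4·7724/1069=-14345/3207
M: M0=0, M1=-14345/3207, M2=7724/1069, M3=-8464/1069, M4=7029/1069, M5=0
seg 0: a=-4, c=M0/2=0, d=(M1−M0)/(6·3)=-14345/57726, b=Δ0−h0·(2M0+M1)/6=10483/2138
seg 1: a=4, c=M1/2=-14345/6414, d=(M2−M1)/(6·3)=37517/57726, b=Δ1−h1·(2M1+M2)/6=-1931/1069
seg 2: a=-4, c=M2/2=3862/1069, d=(M3−M2)/(6·2)=-1349/1069, b=Δ2−h2·(2M2+M3)/6=4965/2138
seg 3: a=5, c=M3/2=-4232/1069, d=(M4−M3)/(6·3)=15493/19242, b=Δ3−h3·(2M3+M4)/6=3485/2138
seg 4: a=-4, c=M4/2=7029/2138, d=(M5−M4)/(6·2)=-2343/4276, b=Δ4−h4·(2M4+M5)/6=-410/1069
t_q=23/2 → seg 4, τ=1/2; S=-4+-410/1069·τ+7029/2138·τ²+-2343/4276·τ³=-117619/34208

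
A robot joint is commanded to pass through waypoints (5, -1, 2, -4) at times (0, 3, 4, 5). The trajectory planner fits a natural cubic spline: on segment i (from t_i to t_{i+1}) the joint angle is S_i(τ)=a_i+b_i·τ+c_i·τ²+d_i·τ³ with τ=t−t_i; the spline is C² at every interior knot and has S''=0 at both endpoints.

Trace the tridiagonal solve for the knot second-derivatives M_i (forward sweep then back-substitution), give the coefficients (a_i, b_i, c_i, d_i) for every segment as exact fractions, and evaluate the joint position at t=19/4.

  seg 0: a=5 b=-149/31 c=0 d=29/93
  seg 1: a=-1 b=112/31 c=87/31 d=-106/31
  seg 2: a=2 b=-32/31 c=-231/31 d=77/31
S(19/4) = -3805/1984

Δ: Δ0=-2, Δ1=3, Δ2=-6
row 1: diag=8, rhs=30; c'=1/8, d'=15/4
row 2: denom=4−1·1/8=31/8; d'=(-54−1·15/4)/(31/8)=-462/31
back: M2=-462/31
back: M1=15/4−1/8·-462/31=174/31
M: M0=0, M1=174/31, M2=-462/31, M3=0
seg 0: a=5, c=M0/2=0, d=(M1−M0)/(6·3)=29/93, b=Δ0−h0·(2M0+M1)/6=-149/31
seg 1: a=-1, c=M1/2=87/31, d=(M2−M1)/(6·1)=-106/31, b=Δ1−h1·(2M1+M2)/6=112/31
seg 2: a=2, c=M2/2=-231/31, d=(M3−M2)/(6·1)=77/31, b=Δ2−h2·(2M2+M3)/6=-32/31
t_q=19/4 → seg 2, τ=3/4; S=2+-32/31·τ+-231/31·τ²+77/31·τ³=-3805/1984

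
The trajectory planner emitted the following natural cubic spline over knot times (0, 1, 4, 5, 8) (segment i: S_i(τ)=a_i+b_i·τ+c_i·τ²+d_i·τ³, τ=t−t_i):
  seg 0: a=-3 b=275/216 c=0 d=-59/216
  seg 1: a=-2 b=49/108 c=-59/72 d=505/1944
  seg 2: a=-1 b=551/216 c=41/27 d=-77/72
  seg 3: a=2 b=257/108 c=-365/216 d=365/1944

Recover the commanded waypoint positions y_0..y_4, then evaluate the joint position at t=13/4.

y_0=-3 y_1=-2 y_2=-1 y_3=2 y_4=-1
S(13/4) = -3331/1536

y_0 = S_0(0) = a_0 = -3
y_1 = S_1(0) = a_1 = -2
y_2 = S_2(0) = a_2 = -1
y_3 = S_3(0) = a_3 = 2
y_4 = S_3(3) = -1
t_q=13/4 is in segment 1 (τ=9/4); S_1(τ)=-3331/1536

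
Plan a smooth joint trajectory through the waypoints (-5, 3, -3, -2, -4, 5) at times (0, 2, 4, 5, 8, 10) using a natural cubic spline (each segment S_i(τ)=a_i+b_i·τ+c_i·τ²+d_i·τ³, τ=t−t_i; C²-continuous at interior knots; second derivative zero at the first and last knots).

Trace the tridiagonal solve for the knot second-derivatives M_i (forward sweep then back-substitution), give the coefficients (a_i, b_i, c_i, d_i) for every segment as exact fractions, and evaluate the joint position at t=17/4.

Δ: Δ0=4, Δ1=-3, Δ2=1, Δ3=-2/3, Δ4=9/2
row 1: diag=8, rhs=-42; c'=1/4, d'=-21/4
row 2: denom=6−2·1/4=11/2; d'=(24−2·-21/4)/(11/2)=69/11
row 3: denom=8−1·2/11=86/11; d'=(-10−1·69/11)/(86/11)=-179/86
row 4: denom=10−3·33/86=761/86; d'=(31−3·-179/86)/(761/86)=3203/761
back: M4=3203/761
back: M3=-179/86−33/86·3203/761=-2813/761
back: M2=69/11−2/11·-2813/761=5285/761
back: M1=-21/4−1/4·5285/761=-10633/1522
M: M0=0, M1=-10633/1522, M2=5285/761, M3=-2813/761, M4=3203/761, M5=0
seg 0: a=-5, c=M0/2=0, d=(M1−M0)/(6·2)=-10633/18264, b=Δ0−h0·(2M0+M1)/6=28897/4566
seg 1: a=3, c=M1/2=-10633/3044, d=(M2−M1)/(6·2)=21203/18264, b=Δ1−h1·(2M1+M2)/6=-1501/2283
seg 2: a=-3, c=M2/2=5285/1522, d=(M3−M2)/(6·1)=-4049/2283, b=Δ2−h2·(2M2+M3)/6=-3191/4566
seg 3: a=-2, c=M3/2=-2813/1522, d=(M4−M3)/(6·3)=3008/6849, b=Δ3−h3·(2M3+M4)/6=4225/4566
seg 4: a=-4, c=M4/2=3203/1522, d=(M5−M4)/(6·2)=-3203/9132, b=Δ4−h4·(2M4+M5)/6=7735/4566
t_q=17/4 → seg 2, τ=1/4; S=-3+-3191/4566·τ+5285/1522·τ²+-4049/2283·τ³=-145401/48704

  seg 0: a=-5 b=28897/4566 c=0 d=-10633/18264
  seg 1: a=3 b=-1501/2283 c=-10633/3044 d=21203/18264
  seg 2: a=-3 b=-3191/4566 c=5285/1522 d=-4049/2283
  seg 3: a=-2 b=4225/4566 c=-2813/1522 d=3008/6849
  seg 4: a=-4 b=7735/4566 c=3203/1522 d=-3203/9132
S(17/4) = -145401/48704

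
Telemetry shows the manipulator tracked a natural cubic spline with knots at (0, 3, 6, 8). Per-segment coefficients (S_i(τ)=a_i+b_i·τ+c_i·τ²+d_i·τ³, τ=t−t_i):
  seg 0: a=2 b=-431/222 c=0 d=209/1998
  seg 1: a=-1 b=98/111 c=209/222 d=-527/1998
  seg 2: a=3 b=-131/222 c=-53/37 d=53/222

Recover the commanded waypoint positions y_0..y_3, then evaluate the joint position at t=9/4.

y_0 = S_0(0) = a_0 = 2
y_1 = S_1(0) = a_1 = -1
y_2 = S_2(0) = a_2 = 3
y_3 = S_2(2) = -2
t_q=9/4 is in segment 0 (τ=9/4); S_0(τ)=-5573/4736

y_0=2 y_1=-1 y_2=3 y_3=-2
S(9/4) = -5573/4736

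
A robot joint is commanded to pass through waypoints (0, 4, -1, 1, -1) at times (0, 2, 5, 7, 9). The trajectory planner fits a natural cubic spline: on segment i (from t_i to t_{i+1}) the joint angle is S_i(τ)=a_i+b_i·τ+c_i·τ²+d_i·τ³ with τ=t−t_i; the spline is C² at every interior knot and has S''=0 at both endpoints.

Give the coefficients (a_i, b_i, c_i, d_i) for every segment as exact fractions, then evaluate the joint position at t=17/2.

  seg 0: a=0 b=391/129 c=0 d=-133/516
  seg 1: a=4 b=-8/129 c=-133/86 d=29/86
  seg 2: a=-1 b=-61/258 c=64/43 d=-449/1032
  seg 3: a=1 b=64/129 c=-193/172 d=193/1032
S(17/2) = -411/2752

Δ: Δ0=2, Δ1=-5/3, Δ2=1, Δ3=-1
row 1: diag=10, rhs=-22; c'=3/10, d'=-11/5
row 2: denom=10−3·3/10=91/10; d'=(16−3·-11/5)/(91/10)=226/91
row 3: denom=8−2·20/91=688/91; d'=(-12−2·226/91)/(688/91)=-193/86
back: M3=-193/86
back: M2=226/91−20/91·-193/86=128/43
back: M1=-11/5−3/10·128/43=-133/43
M: M0=0, M1=-133/43, M2=128/43, M3=-193/86, M4=0
seg 0: a=0, c=M0/2=0, d=(M1−M0)/(6·2)=-133/516, b=Δ0−h0·(2M0+M1)/6=391/129
seg 1: a=4, c=M1/2=-133/86, d=(M2−M1)/(6·3)=29/86, b=Δ1−h1·(2M1+M2)/6=-8/129
seg 2: a=-1, c=M2/2=64/43, d=(M3−M2)/(6·2)=-449/1032, b=Δ2−h2·(2M2+M3)/6=-61/258
seg 3: a=1, c=M3/2=-193/172, d=(M4−M3)/(6·2)=193/1032, b=Δ3−h3·(2M3+M4)/6=64/129
t_q=17/2 → seg 3, τ=3/2; S=1+64/129·τ+-193/172·τ²+193/1032·τ³=-411/2752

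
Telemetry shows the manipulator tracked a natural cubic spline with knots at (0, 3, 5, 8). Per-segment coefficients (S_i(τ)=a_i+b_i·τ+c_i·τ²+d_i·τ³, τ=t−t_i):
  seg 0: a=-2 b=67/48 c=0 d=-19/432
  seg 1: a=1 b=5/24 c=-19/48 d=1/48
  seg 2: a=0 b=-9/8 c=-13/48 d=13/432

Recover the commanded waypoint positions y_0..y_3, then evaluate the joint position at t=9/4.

y_0=-2 y_1=1 y_2=0 y_3=-5
S(9/4) = 655/1024

y_0 = S_0(0) = a_0 = -2
y_1 = S_1(0) = a_1 = 1
y_2 = S_2(0) = a_2 = 0
y_3 = S_2(3) = -5
t_q=9/4 is in segment 0 (τ=9/4); S_0(τ)=655/1024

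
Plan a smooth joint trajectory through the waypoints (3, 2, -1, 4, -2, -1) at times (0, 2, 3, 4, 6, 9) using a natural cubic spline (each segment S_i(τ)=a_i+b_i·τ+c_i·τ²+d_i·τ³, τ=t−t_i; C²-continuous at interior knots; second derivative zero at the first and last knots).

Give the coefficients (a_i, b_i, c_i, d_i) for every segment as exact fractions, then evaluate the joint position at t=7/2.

  seg 0: a=3 b=1144/921 c=0 d=-3209/7368
  seg 1: a=2 b=-7339/1842 c=-3209/1228 d=13253/3684
  seg 2: a=-1 b=5827/3684 c=2511/307 d=-17539/3684
  seg 3: a=4 b=6737/1842 c=-7495/1228 d=5111/3684
  seg 4: a=-2 b=-7567/1842 c=2727/1228 d=-303/1228
S(7/2) = 12187/9824

Δ: Δ0=-1/2, Δ1=-3, Δ2=5, Δ3=-3, Δ4=1/3
row 1: diag=6, rhs=-15; c'=1/6, d'=-5/2
row 2: denom=4−1·1/6=23/6; d'=(48−1·-5/2)/(23/6)=303/23
row 3: denom=6−1·6/23=132/23; d'=(-48−1·303/23)/(132/23)=-469/44
row 4: denom=10−2·23/66=307/33; d'=(20−2·-469/44)/(307/33)=2727/614
back: M4=2727/614
back: M3=-469/44−23/66·2727/614=-7495/614
back: M2=303/23−6/23·-7495/614=5022/307
back: M1=-5/2−1/6·5022/307=-3209/614
M: M0=0, M1=-3209/614, M2=5022/307, M3=-7495/614, M4=2727/614, M5=0
seg 0: a=3, c=M0/2=0, d=(M1−M0)/(6·2)=-3209/7368, b=Δ0−h0·(2M0+M1)/6=1144/921
seg 1: a=2, c=M1/2=-3209/1228, d=(M2−M1)/(6·1)=13253/3684, b=Δ1−h1·(2M1+M2)/6=-7339/1842
seg 2: a=-1, c=M2/2=2511/307, d=(M3−M2)/(6·1)=-17539/3684, b=Δ2−h2·(2M2+M3)/6=5827/3684
seg 3: a=4, c=M3/2=-7495/1228, d=(M4−M3)/(6·2)=5111/3684, b=Δ3−h3·(2M3+M4)/6=6737/1842
seg 4: a=-2, c=M4/2=2727/1228, d=(M5−M4)/(6·3)=-303/1228, b=Δ4−h4·(2M4+M5)/6=-7567/1842
t_q=7/2 → seg 2, τ=1/2; S=-1+5827/3684·τ+2511/307·τ²+-17539/3684·τ³=12187/9824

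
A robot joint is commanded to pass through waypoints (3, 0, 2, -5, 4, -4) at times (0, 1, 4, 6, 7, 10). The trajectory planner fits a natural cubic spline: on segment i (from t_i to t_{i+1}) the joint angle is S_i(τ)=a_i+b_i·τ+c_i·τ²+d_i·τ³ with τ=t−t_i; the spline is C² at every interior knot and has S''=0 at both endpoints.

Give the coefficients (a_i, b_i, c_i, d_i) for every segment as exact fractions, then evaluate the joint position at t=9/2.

Δ: Δ0=-3, Δ1=2/3, Δ2=-7/2, Δ3=9, Δ4=-8/3
row 1: diag=8, rhs=22; c'=3/8, d'=11/4
row 2: denom=10−3·3/8=71/8; d'=(-25−3·11/4)/(71/8)=-266/71
row 3: denom=6−2·16/71=394/71; d'=(75−2·-266/71)/(394/71)=5857/394
row 4: denom=8−1·71/394=3081/394; d'=(-70−1·5857/394)/(3081/394)=-33437/3081
back: M4=-33437/3081
back: M3=5857/394−71/394·-33437/3081=51826/3081
back: M2=-266/71−16/71·51826/3081=-23222/3081
back: M1=11/4−3/8·-23222/3081=5727/1027
M: M0=0, M1=5727/1027, M2=-23222/3081, M3=51826/3081, M4=-33437/3081, M5=0
seg 0: a=3, c=M0/2=0, d=(M1−M0)/(6·1)=1909/2054, b=Δ0−h0·(2M0+M1)/6=-8071/2054
seg 1: a=0, c=M1/2=5727/2054, d=(M2−M1)/(6·3)=-40403/55458, b=Δ1−h1·(2M1+M2)/6=-1172/1027
seg 2: a=2, c=M2/2=-11611/3081, d=(M3−M2)/(6·2)=6254/3081, b=Δ2−h2·(2M2+M3)/6=-645/158
seg 3: a=-5, c=M3/2=25913/3081, d=(M4−M3)/(6·1)=-28421/6162, b=Δ3−h3·(2M3+M4)/6=32053/6162
seg 4: a=4, c=M4/2=-33437/6162, d=(M5−M4)/(6·3)=33437/55458, b=Δ4−h4·(2M4+M5)/6=8407/1027
t_q=9/2 → seg 2, τ=1/2; S=2+-645/158·τ+-11611/3081·τ²+6254/3081·τ³=-2997/4108

  seg 0: a=3 b=-8071/2054 c=0 d=1909/2054
  seg 1: a=0 b=-1172/1027 c=5727/2054 d=-40403/55458
  seg 2: a=2 b=-645/158 c=-11611/3081 d=6254/3081
  seg 3: a=-5 b=32053/6162 c=25913/3081 d=-28421/6162
  seg 4: a=4 b=8407/1027 c=-33437/6162 d=33437/55458
S(9/2) = -2997/4108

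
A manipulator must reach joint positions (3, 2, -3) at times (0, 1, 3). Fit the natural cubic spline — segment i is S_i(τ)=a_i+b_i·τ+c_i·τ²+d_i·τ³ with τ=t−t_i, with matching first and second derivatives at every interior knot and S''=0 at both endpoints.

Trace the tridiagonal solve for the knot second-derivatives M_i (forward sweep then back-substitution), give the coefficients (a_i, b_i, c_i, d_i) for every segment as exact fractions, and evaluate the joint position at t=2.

Δ: Δ0=-1, Δ1=-5/2
row 1: diag=6, rhs=-9; c'=1/3, d'=-3/2
back: M1=-3/2
M: M0=0, M1=-3/2, M2=0
seg 0: a=3, c=M0/2=0, d=(M1−M0)/(6·1)=-1/4, b=Δ0−h0·(2M0+M1)/6=-3/4
seg 1: a=2, c=M1/2=-3/4, d=(M2−M1)/(6·2)=1/8, b=Δ1−h1·(2M1+M2)/6=-3/2
t_q=2 → seg 1, τ=1; S=2+-3/2·τ+-3/4·τ²+1/8·τ³=-1/8

  seg 0: a=3 b=-3/4 c=0 d=-1/4
  seg 1: a=2 b=-3/2 c=-3/4 d=1/8
S(2) = -1/8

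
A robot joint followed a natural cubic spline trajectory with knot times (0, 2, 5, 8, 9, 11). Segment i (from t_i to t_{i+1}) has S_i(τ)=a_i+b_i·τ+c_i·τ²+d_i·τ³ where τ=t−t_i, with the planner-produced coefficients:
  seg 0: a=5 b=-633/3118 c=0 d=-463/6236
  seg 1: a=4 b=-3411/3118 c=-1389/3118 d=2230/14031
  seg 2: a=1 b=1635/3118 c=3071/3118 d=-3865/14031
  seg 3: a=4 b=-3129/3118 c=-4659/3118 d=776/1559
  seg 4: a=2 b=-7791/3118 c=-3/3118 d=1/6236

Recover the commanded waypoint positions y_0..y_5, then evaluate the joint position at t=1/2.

y_0 = S_0(0) = a_0 = 5
y_1 = S_1(0) = a_1 = 4
y_2 = S_2(0) = a_2 = 1
y_3 = S_3(0) = a_3 = 4
y_4 = S_4(0) = a_4 = 2
y_5 = S_4(2) = -3
t_q=1/2 is in segment 0 (τ=1/2); S_0(τ)=243913/49888

y_0=5 y_1=4 y_2=1 y_3=4 y_4=2 y_5=-3
S(1/2) = 243913/49888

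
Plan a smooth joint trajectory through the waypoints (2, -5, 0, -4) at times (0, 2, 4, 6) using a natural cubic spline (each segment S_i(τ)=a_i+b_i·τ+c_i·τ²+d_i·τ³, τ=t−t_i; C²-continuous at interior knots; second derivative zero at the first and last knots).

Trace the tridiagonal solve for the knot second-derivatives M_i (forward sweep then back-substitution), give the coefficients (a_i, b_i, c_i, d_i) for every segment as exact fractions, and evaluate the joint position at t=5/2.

  seg 0: a=2 b=-27/5 c=0 d=19/40
  seg 1: a=-5 b=3/10 c=57/20 d=-7/8
  seg 2: a=0 b=6/5 c=-12/5 d=2/5
S(5/2) = -1359/320

Δ: Δ0=-7/2, Δ1=5/2, Δ2=-2
row 1: diag=8, rhs=36; c'=1/4, d'=9/2
row 2: denom=8−2·1/4=15/2; d'=(-27−2·9/2)/(15/2)=-24/5
back: M2=-24/5
back: M1=9/2−1/4·-24/5=57/10
M: M0=0, M1=57/10, M2=-24/5, M3=0
seg 0: a=2, c=M0/2=0, d=(M1−M0)/(6·2)=19/40, b=Δ0−h0·(2M0+M1)/6=-27/5
seg 1: a=-5, c=M1/2=57/20, d=(M2−M1)/(6·2)=-7/8, b=Δ1−h1·(2M1+M2)/6=3/10
seg 2: a=0, c=M2/2=-12/5, d=(M3−M2)/(6·2)=2/5, b=Δ2−h2·(2M2+M3)/6=6/5
t_q=5/2 → seg 1, τ=1/2; S=-5+3/10·τ+57/20·τ²+-7/8·τ³=-1359/320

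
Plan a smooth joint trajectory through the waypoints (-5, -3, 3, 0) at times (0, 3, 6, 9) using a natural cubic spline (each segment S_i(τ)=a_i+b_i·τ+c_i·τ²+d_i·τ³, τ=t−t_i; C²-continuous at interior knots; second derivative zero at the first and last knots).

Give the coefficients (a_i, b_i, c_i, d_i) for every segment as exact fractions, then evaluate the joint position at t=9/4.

  seg 0: a=-5 b=1/9 c=0 d=5/81
  seg 1: a=-3 b=16/9 c=5/9 d=-13/81
  seg 2: a=3 b=7/9 c=-8/9 d=8/81
S(9/4) = -259/64

Δ: Δ0=2/3, Δ1=2, Δ2=-1
row 1: diag=12, rhs=8; c'=1/4, d'=2/3
row 2: denom=12−3·1/4=45/4; d'=(-18−3·2/3)/(45/4)=-16/9
back: M2=-16/9
back: M1=2/3−1/4·-16/9=10/9
M: M0=0, M1=10/9, M2=-16/9, M3=0
seg 0: a=-5, c=M0/2=0, d=(M1−M0)/(6·3)=5/81, b=Δ0−h0·(2M0+M1)/6=1/9
seg 1: a=-3, c=M1/2=5/9, d=(M2−M1)/(6·3)=-13/81, b=Δ1−h1·(2M1+M2)/6=16/9
seg 2: a=3, c=M2/2=-8/9, d=(M3−M2)/(6·3)=8/81, b=Δ2−h2·(2M2+M3)/6=7/9
t_q=9/4 → seg 0, τ=9/4; S=-5+1/9·τ+0·τ²+5/81·τ³=-259/64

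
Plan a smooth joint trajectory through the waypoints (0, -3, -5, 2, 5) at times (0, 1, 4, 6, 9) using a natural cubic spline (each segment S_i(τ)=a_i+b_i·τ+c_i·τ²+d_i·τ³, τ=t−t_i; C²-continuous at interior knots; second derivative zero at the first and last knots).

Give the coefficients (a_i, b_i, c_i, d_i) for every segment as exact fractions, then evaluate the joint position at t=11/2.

Δ: Δ0=-3, Δ1=-2/3, Δ2=7/2, Δ3=1
row 1: diag=8, rhs=14; c'=3/8, d'=7/4
row 2: denom=10−3·3/8=71/8; d'=(25−3·7/4)/(71/8)=158/71
row 3: denom=10−2·16/71=678/71; d'=(-15−2·158/71)/(678/71)=-1381/678
back: M3=-1381/678
back: M2=158/71−16/71·-1381/678=910/339
back: M1=7/4−3/8·910/339=84/113
M: M0=0, M1=84/113, M2=910/339, M3=-1381/678, M4=0
seg 0: a=0, c=M0/2=0, d=(M1−M0)/(6·1)=14/113, b=Δ0−h0·(2M0+M1)/6=-353/113
seg 1: a=-3, c=M1/2=42/113, d=(M2−M1)/(6·3)=329/3051, b=Δ1−h1·(2M1+M2)/6=-311/113
seg 2: a=-5, c=M2/2=455/339, d=(M3−M2)/(6·2)=-1067/2712, b=Δ2−h2·(2M2+M3)/6=270/113
seg 3: a=2, c=M3/2=-1381/1356, d=(M4−M3)/(6·3)=1381/12204, b=Δ3−h3·(2M3+M4)/6=2059/678
t_q=11/2 → seg 2, τ=3/2; S=-5+270/113·τ+455/339·τ²+-1067/2712·τ³=1997/7232

  seg 0: a=0 b=-353/113 c=0 d=14/113
  seg 1: a=-3 b=-311/113 c=42/113 d=329/3051
  seg 2: a=-5 b=270/113 c=455/339 d=-1067/2712
  seg 3: a=2 b=2059/678 c=-1381/1356 d=1381/12204
S(11/2) = 1997/7232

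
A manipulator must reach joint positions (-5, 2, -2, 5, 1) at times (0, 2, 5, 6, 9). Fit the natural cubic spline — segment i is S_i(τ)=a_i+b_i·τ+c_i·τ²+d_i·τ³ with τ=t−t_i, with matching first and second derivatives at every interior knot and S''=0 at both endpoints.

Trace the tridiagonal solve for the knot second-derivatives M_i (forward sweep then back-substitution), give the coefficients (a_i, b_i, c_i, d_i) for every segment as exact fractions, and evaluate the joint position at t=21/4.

  seg 0: a=-5 b=502/93 c=0 d=-353/744
  seg 1: a=2 b=-55/186 c=-353/124 d=2791/3348
  seg 2: a=-2 b=1909/372 c=433/93 d=-1037/372
  seg 3: a=5 b=377/62 c=-1379/372 d=1379/3348
S(21/4) = -3727/7936

Δ: Δ0=7/2, Δ1=-4/3, Δ2=7, Δ3=-4/3
row 1: diag=10, rhs=-29; c'=3/10, d'=-29/10
row 2: denom=8−3·3/10=71/10; d'=(50−3·-29/10)/(71/10)=587/71
row 3: denom=8−1·10/71=558/71; d'=(-50−1·587/71)/(558/71)=-1379/186
back: M3=-1379/186
back: M2=587/71−10/71·-1379/186=866/93
back: M1=-29/10−3/10·866/93=-353/62
M: M0=0, M1=-353/62, M2=866/93, M3=-1379/186, M4=0
seg 0: a=-5, c=M0/2=0, d=(M1−M0)/(6·2)=-353/744, b=Δ0−h0·(2M0+M1)/6=502/93
seg 1: a=2, c=M1/2=-353/124, d=(M2−M1)/(6·3)=2791/3348, b=Δ1−h1·(2M1+M2)/6=-55/186
seg 2: a=-2, c=M2/2=433/93, d=(M3−M2)/(6·1)=-1037/372, b=Δ2−h2·(2M2+M3)/6=1909/372
seg 3: a=5, c=M3/2=-1379/372, d=(M4−M3)/(6·3)=1379/3348, b=Δ3−h3·(2M3+M4)/6=377/62
t_q=21/4 → seg 2, τ=1/4; S=-2+1909/372·τ+433/93·τ²+-1037/372·τ³=-3727/7936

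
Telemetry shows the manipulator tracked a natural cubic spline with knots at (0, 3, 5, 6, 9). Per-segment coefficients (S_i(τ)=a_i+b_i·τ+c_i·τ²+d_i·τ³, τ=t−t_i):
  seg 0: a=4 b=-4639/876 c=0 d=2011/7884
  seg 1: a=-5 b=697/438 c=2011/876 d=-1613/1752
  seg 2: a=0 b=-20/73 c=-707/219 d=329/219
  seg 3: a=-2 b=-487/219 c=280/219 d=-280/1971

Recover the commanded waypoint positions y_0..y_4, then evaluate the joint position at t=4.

y_0=4 y_1=-5 y_2=0 y_3=-2 y_4=-1
S(4) = -3563/1752

y_0 = S_0(0) = a_0 = 4
y_1 = S_1(0) = a_1 = -5
y_2 = S_2(0) = a_2 = 0
y_3 = S_3(0) = a_3 = -2
y_4 = S_3(3) = -1
t_q=4 is in segment 1 (τ=1); S_1(τ)=-3563/1752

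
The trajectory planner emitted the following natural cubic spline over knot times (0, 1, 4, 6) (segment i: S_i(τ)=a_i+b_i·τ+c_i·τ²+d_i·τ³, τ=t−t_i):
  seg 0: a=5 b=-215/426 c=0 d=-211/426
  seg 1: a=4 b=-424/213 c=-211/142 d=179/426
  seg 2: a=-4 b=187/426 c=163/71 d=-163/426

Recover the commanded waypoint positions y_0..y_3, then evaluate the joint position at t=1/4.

y_0 = S_0(0) = a_0 = 5
y_1 = S_1(0) = a_1 = 4
y_2 = S_2(0) = a_2 = -4
y_3 = S_2(2) = 3
t_q=1/4 is in segment 0 (τ=1/4); S_0(τ)=44223/9088

y_0=5 y_1=4 y_2=-4 y_3=3
S(1/4) = 44223/9088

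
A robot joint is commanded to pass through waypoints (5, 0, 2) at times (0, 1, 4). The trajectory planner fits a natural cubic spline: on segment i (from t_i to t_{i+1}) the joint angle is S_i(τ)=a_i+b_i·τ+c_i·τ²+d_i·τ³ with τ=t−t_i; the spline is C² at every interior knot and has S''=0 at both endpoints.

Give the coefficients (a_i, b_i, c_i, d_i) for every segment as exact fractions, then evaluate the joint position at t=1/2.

  seg 0: a=5 b=-137/24 c=0 d=17/24
  seg 1: a=0 b=-43/12 c=17/8 d=-17/72
S(1/2) = 143/64

Δ: Δ0=-5, Δ1=2/3
row 1: diag=8, rhs=34; c'=3/8, d'=17/4
back: M1=17/4
M: M0=0, M1=17/4, M2=0
seg 0: a=5, c=M0/2=0, d=(M1−M0)/(6·1)=17/24, b=Δ0−h0·(2M0+M1)/6=-137/24
seg 1: a=0, c=M1/2=17/8, d=(M2−M1)/(6·3)=-17/72, b=Δ1−h1·(2M1+M2)/6=-43/12
t_q=1/2 → seg 0, τ=1/2; S=5+-137/24·τ+0·τ²+17/24·τ³=143/64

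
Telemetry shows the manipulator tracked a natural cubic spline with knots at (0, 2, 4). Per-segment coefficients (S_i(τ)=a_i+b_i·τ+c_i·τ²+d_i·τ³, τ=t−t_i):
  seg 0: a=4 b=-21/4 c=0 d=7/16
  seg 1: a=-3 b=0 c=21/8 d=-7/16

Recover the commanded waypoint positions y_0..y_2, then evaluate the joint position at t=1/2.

y_0 = S_0(0) = a_0 = 4
y_1 = S_1(0) = a_1 = -3
y_2 = S_1(2) = 4
t_q=1/2 is in segment 0 (τ=1/2); S_0(τ)=183/128

y_0=4 y_1=-3 y_2=4
S(1/2) = 183/128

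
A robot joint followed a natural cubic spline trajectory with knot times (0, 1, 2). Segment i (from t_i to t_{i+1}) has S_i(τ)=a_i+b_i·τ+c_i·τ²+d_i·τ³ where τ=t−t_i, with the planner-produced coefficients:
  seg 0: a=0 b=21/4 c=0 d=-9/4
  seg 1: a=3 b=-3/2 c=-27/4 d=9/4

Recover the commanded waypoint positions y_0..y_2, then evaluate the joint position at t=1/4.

y_0 = S_0(0) = a_0 = 0
y_1 = S_1(0) = a_1 = 3
y_2 = S_1(1) = -3
t_q=1/4 is in segment 0 (τ=1/4); S_0(τ)=327/256

y_0=0 y_1=3 y_2=-3
S(1/4) = 327/256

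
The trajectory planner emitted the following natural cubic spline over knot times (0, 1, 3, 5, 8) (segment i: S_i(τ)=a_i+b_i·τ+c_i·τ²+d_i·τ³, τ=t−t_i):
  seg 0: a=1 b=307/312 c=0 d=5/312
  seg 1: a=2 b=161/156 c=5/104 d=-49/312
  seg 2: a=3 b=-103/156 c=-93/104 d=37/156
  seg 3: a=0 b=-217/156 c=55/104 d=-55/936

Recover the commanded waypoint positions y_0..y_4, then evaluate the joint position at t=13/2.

y_0=1 y_1=2 y_2=3 y_3=0 y_4=-1
S(13/2) = -911/832

y_0 = S_0(0) = a_0 = 1
y_1 = S_1(0) = a_1 = 2
y_2 = S_2(0) = a_2 = 3
y_3 = S_3(0) = a_3 = 0
y_4 = S_3(3) = -1
t_q=13/2 is in segment 3 (τ=3/2); S_3(τ)=-911/832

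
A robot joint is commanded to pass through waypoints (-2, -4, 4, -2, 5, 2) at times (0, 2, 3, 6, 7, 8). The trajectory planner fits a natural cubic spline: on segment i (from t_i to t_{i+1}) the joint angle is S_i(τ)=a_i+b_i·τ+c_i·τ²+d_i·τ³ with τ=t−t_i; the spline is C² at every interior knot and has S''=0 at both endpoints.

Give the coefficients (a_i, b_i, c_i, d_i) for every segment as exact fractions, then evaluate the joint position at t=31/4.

  seg 0: a=-2 b=-5953/1241 c=0 d=1178/1241
  seg 1: a=-4 b=8183/1241 c=7068/1241 d=-5323/1241
  seg 2: a=4 b=6350/1241 c=-8901/1241 d=5957/3723
  seg 3: a=-2 b=6557/1241 c=8970/1241 d=-6840/1241
  seg 4: a=5 b=3977/1241 c=-11550/1241 d=3850/1241
S(31/4) = 138083/39712

Δ: Δ0=-1, Δ1=8, Δ2=-2, Δ3=7, Δ4=-3
row 1: diag=6, rhs=54; c'=1/6, d'=9
row 2: denom=8−1·1/6=47/6; d'=(-60−1·9)/(47/6)=-414/47
row 3: denom=8−3·18/47=322/47; d'=(54−3·-414/47)/(322/47)=270/23
row 4: denom=4−1·47/322=1241/322; d'=(-60−1·270/23)/(1241/322)=-23100/1241
back: M4=-23100/1241
back: M3=270/23−47/322·-23100/1241=17940/1241
back: M2=-414/47−18/47·17940/1241=-17802/1241
back: M1=9−1/6·-17802/1241=14136/1241
M: M0=0, M1=14136/1241, M2=-17802/1241, M3=17940/1241, M4=-23100/1241, M5=0
seg 0: a=-2, c=M0/2=0, d=(M1−M0)/(6·2)=1178/1241, b=Δ0−h0·(2M0+M1)/6=-5953/1241
seg 1: a=-4, c=M1/2=7068/1241, d=(M2−M1)/(6·1)=-5323/1241, b=Δ1−h1·(2M1+M2)/6=8183/1241
seg 2: a=4, c=M2/2=-8901/1241, d=(M3−M2)/(6·3)=5957/3723, b=Δ2−h2·(2M2+M3)/6=6350/1241
seg 3: a=-2, c=M3/2=8970/1241, d=(M4−M3)/(6·1)=-6840/1241, b=Δ3−h3·(2M3+M4)/6=6557/1241
seg 4: a=5, c=M4/2=-11550/1241, d=(M5−M4)/(6·1)=3850/1241, b=Δ4−h4·(2M4+M5)/6=3977/1241
t_q=31/4 → seg 4, τ=3/4; S=5+3977/1241·τ+-11550/1241·τ²+3850/1241·τ³=138083/39712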